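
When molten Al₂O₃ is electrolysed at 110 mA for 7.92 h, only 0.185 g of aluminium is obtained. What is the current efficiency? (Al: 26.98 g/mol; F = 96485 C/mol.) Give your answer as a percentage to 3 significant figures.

Q = 0.110 × 28512 = 3136 C
n(e⁻) = 3136 / 96485 = 0.03250 mol
Al³⁺ + 3e⁻ → Al, so theoretical n(Al) = 0.01083 mol → 0.2922 g
Efficiency = 0.185 / 0.2922 = 0.6331 = 63.3%

63.3%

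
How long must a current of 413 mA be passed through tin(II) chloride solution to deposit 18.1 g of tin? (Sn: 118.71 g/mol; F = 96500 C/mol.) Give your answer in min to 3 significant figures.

n(Sn) = 18.1 / 118.71 = 0.1525 mol
Sn²⁺ + 2e⁻ → Sn, so n(e⁻) = 2 × 0.1525 = 0.3050 mol
Q = 0.3050 × 96500 = 29430 C
t = Q / I = 29430 / 0.413 = 71260 s = 1190 min

1190 min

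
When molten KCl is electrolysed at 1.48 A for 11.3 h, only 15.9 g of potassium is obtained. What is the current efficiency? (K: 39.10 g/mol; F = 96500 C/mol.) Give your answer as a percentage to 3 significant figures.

65.2%

Q = 1.48 × 40680 = 60210 C
n(e⁻) = 60210 / 96500 = 0.6239 mol
K⁺ + e⁻ → K, so theoretical n(K) = 0.6239 mol → 24.39 g
Efficiency = 15.9 / 24.39 = 0.6519 = 65.2%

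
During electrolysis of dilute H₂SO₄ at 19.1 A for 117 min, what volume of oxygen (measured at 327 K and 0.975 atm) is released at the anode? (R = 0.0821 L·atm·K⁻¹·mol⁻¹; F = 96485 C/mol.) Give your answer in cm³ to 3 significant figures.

Charge passed = 19.1 × 7020 = 1.341×10^5 C
n(e⁻) = Q/F = 1.341×10^5/96485 = 1.390 mol
2H₂O → O₂ + 4H⁺ + 4e⁻, so n(O₂) = 1.390 / 4 = 0.3475 mol
V = nRT/P = 0.3475 × 0.0821 × 327 / 0.975 = 9.568 L
= 9570 cm³

9570 cm³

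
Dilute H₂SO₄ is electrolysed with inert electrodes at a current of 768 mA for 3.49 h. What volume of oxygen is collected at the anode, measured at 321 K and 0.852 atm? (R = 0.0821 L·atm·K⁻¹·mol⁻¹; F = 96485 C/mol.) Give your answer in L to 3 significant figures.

0.773 L

Charge passed = 0.768 × 12564 = 9649 C
n(e⁻) = 9649 / 96485 = 0.1000 mol
2H₂O → O₂ + 4H⁺ + 4e⁻, so n(O₂) = 0.1000 / 4 = 0.02500 mol
V = nRT/P = 0.02500 × 0.0821 × 321 / 0.852 = 0.7733 L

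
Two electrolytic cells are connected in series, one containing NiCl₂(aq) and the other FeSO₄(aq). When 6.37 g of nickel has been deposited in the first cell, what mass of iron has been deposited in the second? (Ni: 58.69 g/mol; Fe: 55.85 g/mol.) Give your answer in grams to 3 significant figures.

6.06 g

n(Ni) = 6.37 / 58.69 = 0.1085 mol
Ni²⁺ + 2e⁻ → Ni, so n(e⁻) = 2 × 0.1085 = 0.2170 mol
In series, the same 0.2170 mol of electrons flows through the second cell.
Fe²⁺ + 2e⁻ → Fe, so n(Fe) = 0.2170 / 2 = 0.1085 mol
m(Fe) = 0.1085 × 55.85 = 6.06 g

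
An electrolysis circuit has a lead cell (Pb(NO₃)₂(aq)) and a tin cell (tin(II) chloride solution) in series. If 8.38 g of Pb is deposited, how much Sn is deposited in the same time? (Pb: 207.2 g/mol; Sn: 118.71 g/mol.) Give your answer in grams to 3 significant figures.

4.80 g

n(Pb) = 8.38 / 207.2 = 0.04044 mol
Pb²⁺ + 2e⁻ → Pb, so n(e⁻) = 2 × 0.04044 = 0.08088 mol
Same current for the same time ⇒ same n(e⁻) = 0.08088 mol in both cells.
Sn²⁺ + 2e⁻ → Sn, so n(Sn) = 0.08088 / 2 = 0.04044 mol
m(Sn) = 0.04044 × 118.71 = 4.80 g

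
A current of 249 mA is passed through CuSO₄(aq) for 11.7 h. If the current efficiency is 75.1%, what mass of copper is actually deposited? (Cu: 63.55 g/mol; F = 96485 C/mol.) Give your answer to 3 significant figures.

2.59 g

Q = 0.249 × 42120 = 10490 C
n(e⁻) = 10490 / 96485 = 0.1087 mol
Cu²⁺ + 2e⁻ → Cu, so theoretical m(Cu) = 0.05435 × 63.55 = 3.454 g
Actual mass = 75.1% × 3.454 = 2.59 g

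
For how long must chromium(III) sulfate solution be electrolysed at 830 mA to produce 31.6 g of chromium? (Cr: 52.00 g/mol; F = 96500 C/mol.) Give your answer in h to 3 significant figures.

n(Cr) = 31.6 / 52.00 = 0.6077 mol
Cr³⁺ + 3e⁻ → Cr, so n(e⁻) = 3 × 0.6077 = 1.823 mol
Q = 1.823 × 96500 = 1.759×10^5 C
t = Q / I = 1.759×10^5 / 0.830 = 2.119×10^5 s = 58.9 h

58.9 h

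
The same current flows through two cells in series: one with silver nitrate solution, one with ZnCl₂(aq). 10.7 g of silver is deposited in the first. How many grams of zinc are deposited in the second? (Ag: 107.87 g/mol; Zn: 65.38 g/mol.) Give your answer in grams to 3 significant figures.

n(Ag) = 10.7 / 107.87 = 0.09919 mol
Ag⁺ + e⁻ → Ag, so n(e⁻) = 0.09919 mol
In series, the same 0.09919 mol of electrons flows through the second cell.
Zn²⁺ + 2e⁻ → Zn, so n(Zn) = 0.09919 / 2 = 0.04960 mol
m(Zn) = 0.04960 × 65.38 = 3.24 g

3.24 g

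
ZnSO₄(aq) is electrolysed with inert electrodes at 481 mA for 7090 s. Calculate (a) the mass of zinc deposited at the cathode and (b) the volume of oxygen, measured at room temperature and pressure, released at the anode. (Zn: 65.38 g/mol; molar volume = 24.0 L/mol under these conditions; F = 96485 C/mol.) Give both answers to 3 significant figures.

1.16 g Zn; 0.212 L O₂

Q = 0.481 × 7090 = 3410 C; n(e⁻) = 3410 / 96485 = 0.03534 mol
Cathode: Zn²⁺ + 2e⁻ → Zn → n(Zn) = 0.03534/2 = 0.01767 mol → 1.16 g
Anode: 2H₂O → O₂ + 4H⁺ + 4e⁻ → n(O₂) = 0.03534/4 = 0.008835 mol → 0.212 L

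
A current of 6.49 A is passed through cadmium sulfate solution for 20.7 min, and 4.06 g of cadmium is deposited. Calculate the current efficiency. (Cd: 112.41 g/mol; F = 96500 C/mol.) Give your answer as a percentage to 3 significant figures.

Q = 6.49 × 1242 = 8061 C
n(e⁻) = 8061 / 96500 = 0.08353 mol
Cd²⁺ + 2e⁻ → Cd, so theoretical n(Cd) = 0.04177 mol → 4.695 g
Efficiency = 4.06 / 4.695 = 0.8647 = 86.5%

86.5%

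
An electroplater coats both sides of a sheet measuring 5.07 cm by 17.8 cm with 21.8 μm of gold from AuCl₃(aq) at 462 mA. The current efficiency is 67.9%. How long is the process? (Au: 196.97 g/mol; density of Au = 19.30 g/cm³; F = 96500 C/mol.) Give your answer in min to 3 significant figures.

593 min

Plated area = 2 × 5.07 × 17.8 = 180.5 cm²
Volume = 180.5 × 21.8×10⁻⁴ cm = 0.3935 cm³
m(Au) = 0.3935 × 19.30 = 7.595 g
n(Au) = 7.595 / 196.97 = 0.03856 mol; n(e⁻) = 3 × 0.03856 = 0.1157 mol
Q = 0.1157 × 96500 / 0.679 = 16440 C
t = 16440 / 0.462 = 35580 s = 593 min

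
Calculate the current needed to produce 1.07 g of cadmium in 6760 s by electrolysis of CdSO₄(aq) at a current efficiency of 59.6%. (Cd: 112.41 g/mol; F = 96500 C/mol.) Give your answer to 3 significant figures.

0.456 A

n(Cd) = 1.07 / 112.41 = 0.009519 mol
Cd²⁺ + 2e⁻ → Cd, so n(e⁻) = 2 × 0.009519 = 0.01904 mol
Q = 0.01904 × 96500 / 0.596 = 3083 C
I = Q / t = 3083 / 6760 s = 0.456 A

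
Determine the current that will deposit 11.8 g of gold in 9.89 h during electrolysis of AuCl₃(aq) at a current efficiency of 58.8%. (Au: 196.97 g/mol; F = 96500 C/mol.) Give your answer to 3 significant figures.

n(Au) = 11.8 / 196.97 = 0.05991 mol
Au³⁺ + 3e⁻ → Au, so n(e⁻) = 3 × 0.05991 = 0.1797 mol
Q = 0.1797 × 96500 / 0.588 = 29490 C
I = Q / t = 29490 / 35604 s = 0.828 A

0.828 A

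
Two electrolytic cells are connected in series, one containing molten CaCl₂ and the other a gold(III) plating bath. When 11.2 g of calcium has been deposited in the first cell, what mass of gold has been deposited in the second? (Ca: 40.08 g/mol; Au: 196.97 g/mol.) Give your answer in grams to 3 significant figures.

36.7 g

n(Ca) = 11.2 / 40.08 = 0.2794 mol
Ca²⁺ + 2e⁻ → Ca, so n(e⁻) = 2 × 0.2794 = 0.5588 mol
Same current for the same time ⇒ same n(e⁻) = 0.5588 mol in both cells.
Au³⁺ + 3e⁻ → Au, so n(Au) = 0.5588 / 3 = 0.1863 mol
m(Au) = 0.1863 × 196.97 = 36.7 g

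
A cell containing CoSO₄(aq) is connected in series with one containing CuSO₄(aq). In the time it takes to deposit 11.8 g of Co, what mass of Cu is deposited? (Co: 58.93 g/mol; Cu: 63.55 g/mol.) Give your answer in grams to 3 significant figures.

12.7 g

n(Co) = 11.8 / 58.93 = 0.2002 mol
Co²⁺ + 2e⁻ → Co, so n(e⁻) = 2 × 0.2002 = 0.4004 mol
Since the cells are in series, n(e⁻) in the Cu cell is also 0.4004 mol.
Cu²⁺ + 2e⁻ → Cu, so n(Cu) = 0.4004 / 2 = 0.2002 mol
m(Cu) = 0.2002 × 63.55 = 12.7 g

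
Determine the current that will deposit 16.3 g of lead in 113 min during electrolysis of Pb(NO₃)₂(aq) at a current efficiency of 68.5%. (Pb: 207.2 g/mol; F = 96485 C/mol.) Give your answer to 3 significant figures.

n(Pb) = 16.3 / 207.2 = 0.07867 mol
Pb²⁺ + 2e⁻ → Pb, so n(e⁻) = 2 × 0.07867 = 0.1573 mol
Q = 0.1573 × 96485 / 0.685 = 22160 C
I = Q / t = 22160 / 6780 s = 3.27 A

3.27 A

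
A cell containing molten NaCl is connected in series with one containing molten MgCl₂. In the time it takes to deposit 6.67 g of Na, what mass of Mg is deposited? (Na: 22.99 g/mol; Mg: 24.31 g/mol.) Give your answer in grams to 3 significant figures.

n(Na) = 6.67 / 22.99 = 0.2901 mol
Na⁺ + e⁻ → Na, so n(e⁻) = 0.2901 mol
Since the cells are in series, n(e⁻) in the Mg cell is also 0.2901 mol.
Mg²⁺ + 2e⁻ → Mg, so n(Mg) = 0.2901 / 2 = 0.1451 mol
m(Mg) = 0.1451 × 24.31 = 3.53 g

3.53 g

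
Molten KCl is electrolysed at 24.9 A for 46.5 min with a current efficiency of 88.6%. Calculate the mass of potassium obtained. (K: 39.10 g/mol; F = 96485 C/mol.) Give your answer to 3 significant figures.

24.9 g

Q = 24.9 × 2790 = 69470 C
n(e⁻) = 69470 / 96485 = 0.7200 mol
K⁺ + e⁻ → K, so theoretical m(K) = 0.7200 × 39.10 = 28.15 g
Actual mass = 88.6% × 28.15 = 24.9 g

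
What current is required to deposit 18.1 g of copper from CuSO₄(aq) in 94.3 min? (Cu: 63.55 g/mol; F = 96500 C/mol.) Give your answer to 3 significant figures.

n(Cu) = 18.1 / 63.55 = 0.2848 mol
Cu²⁺ + 2e⁻ → Cu, so n(e⁻) = 2 × 0.2848 = 0.5696 mol
Q = 0.5696 × 96500 = 54970 C
I = Q / t = 54970 / 5658 s = 9.72 A

9.72 A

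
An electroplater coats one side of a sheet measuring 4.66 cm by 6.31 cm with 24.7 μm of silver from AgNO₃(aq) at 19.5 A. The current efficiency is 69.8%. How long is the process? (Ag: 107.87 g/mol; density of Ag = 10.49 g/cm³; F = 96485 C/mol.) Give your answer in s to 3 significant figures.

Plated area = 4.66 × 6.31 = 29.40 cm²
Volume = 29.40 × 24.7×10⁻⁴ cm = 0.07262 cm³
m(Ag) = 0.07262 × 10.49 = 0.7618 g
n(Ag) = 0.7618 / 107.87 = 0.007062 mol; n(e⁻) = 0.007062 mol
Q = 0.007062 × 96485 / 0.698 = 976.2 C
t = 976.2 / 19.5 = 50.06 s

50.1 s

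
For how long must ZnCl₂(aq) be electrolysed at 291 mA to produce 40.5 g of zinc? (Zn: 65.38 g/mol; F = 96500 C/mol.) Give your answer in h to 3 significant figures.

n(Zn) = 40.5 / 65.38 = 0.6195 mol
Zn²⁺ + 2e⁻ → Zn, so n(e⁻) = 2 × 0.6195 = 1.239 mol
Q = 1.239 × 96500 = 1.196×10^5 C
t = Q / I = 1.196×10^5 / 0.291 = 4.110×10^5 s = 114 h

114 h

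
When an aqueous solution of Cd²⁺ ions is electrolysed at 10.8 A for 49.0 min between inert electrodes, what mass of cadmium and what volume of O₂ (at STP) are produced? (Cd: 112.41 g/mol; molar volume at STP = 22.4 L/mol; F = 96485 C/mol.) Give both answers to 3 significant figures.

Q = 10.8 × 2940 = 31750 C; n(e⁻) = 31750 / 96485 = 0.3291 mol
Cathode: Cd²⁺ + 2e⁻ → Cd → n(Cd) = 0.3291/2 = 0.1646 mol → 18.5 g
Anode: 2H₂O → O₂ + 4H⁺ + 4e⁻ → n(O₂) = 0.3291/4 = 0.08228 mol → 1.84 L

18.5 g Cd; 1.84 L O₂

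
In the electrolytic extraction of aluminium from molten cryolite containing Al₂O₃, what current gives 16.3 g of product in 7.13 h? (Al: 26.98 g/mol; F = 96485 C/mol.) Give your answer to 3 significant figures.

n(Al) = 16.3 / 26.98 = 0.6042 mol
Al³⁺ + 3e⁻ → Al, so n(e⁻) = 3 × 0.6042 = 1.813 mol
Q = 1.813 × 96485 = 1.749×10^5 C
I = Q / t = 1.749×10^5 / 25668 s = 6.81 A

6.81 A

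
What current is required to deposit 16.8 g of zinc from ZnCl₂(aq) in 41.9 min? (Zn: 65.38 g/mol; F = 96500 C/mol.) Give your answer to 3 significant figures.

19.7 A

n(Zn) = 16.8 / 65.38 = 0.2570 mol
Zn²⁺ + 2e⁻ → Zn, so n(e⁻) = 2 × 0.2570 = 0.5140 mol
Q = 0.5140 × 96500 = 49600 C
I = Q / t = 49600 / 2514 s = 19.7 A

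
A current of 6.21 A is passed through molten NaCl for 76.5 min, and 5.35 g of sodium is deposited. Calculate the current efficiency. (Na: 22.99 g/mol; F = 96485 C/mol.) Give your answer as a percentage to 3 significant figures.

78.8%

Q = 6.21 × 4590 = 28500 C
n(e⁻) = 28500 / 96485 = 0.2954 mol
Na⁺ + e⁻ → Na, so theoretical n(Na) = 0.2954 mol → 6.791 g
Efficiency = 5.35 / 6.791 = 0.7878 = 78.8%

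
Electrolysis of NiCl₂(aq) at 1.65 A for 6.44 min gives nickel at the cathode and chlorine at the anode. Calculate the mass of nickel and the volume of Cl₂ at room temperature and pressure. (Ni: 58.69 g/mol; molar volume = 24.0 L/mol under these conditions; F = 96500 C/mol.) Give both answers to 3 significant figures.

Q = 1.65 × 386.4 = 637.6 C; n(e⁻) = 637.6 / 96500 = 0.006607 mol
Cathode: Ni²⁺ + 2e⁻ → Ni → n(Ni) = 0.006607/2 = 0.003304 mol → 0.194 g
Anode: 2Cl⁻ → Cl₂ + 2e⁻ → n(Cl₂) = 0.006607/2 = 0.003304 mol → 0.0793 L

0.194 g Ni; 0.0793 L Cl₂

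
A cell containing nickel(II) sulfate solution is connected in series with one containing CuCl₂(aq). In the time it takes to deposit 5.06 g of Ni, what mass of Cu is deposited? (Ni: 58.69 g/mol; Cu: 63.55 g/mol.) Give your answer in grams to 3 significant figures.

5.48 g

n(Ni) = 5.06 / 58.69 = 0.08622 mol
Ni²⁺ + 2e⁻ → Ni, so n(e⁻) = 2 × 0.08622 = 0.1724 mol
Since the cells are in series, n(e⁻) in the Cu cell is also 0.1724 mol.
Cu²⁺ + 2e⁻ → Cu, so n(Cu) = 0.1724 / 2 = 0.08620 mol
m(Cu) = 0.08620 × 63.55 = 5.48 g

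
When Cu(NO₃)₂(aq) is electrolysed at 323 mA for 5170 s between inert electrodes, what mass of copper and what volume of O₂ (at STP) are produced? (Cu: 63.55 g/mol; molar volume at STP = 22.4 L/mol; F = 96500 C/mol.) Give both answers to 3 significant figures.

0.550 g Cu; 0.0969 L O₂

Q = 0.323 × 5170 = 1670 C; n(e⁻) = 1670 / 96500 = 0.01731 mol
Cathode: Cu²⁺ + 2e⁻ → Cu → n(Cu) = 0.01731/2 = 0.008655 mol → 0.550 g
Anode: 2H₂O → O₂ + 4H⁺ + 4e⁻ → n(O₂) = 0.01731/4 = 0.004328 mol → 0.0969 L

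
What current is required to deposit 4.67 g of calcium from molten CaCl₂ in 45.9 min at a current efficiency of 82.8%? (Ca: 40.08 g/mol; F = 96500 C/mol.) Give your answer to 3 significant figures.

9.86 A

n(Ca) = 4.67 / 40.08 = 0.1165 mol
Ca²⁺ + 2e⁻ → Ca, so n(e⁻) = 2 × 0.1165 = 0.2330 mol
Q = 0.2330 × 96500 / 0.828 = 27160 C
I = Q / t = 27160 / 2754 s = 9.86 A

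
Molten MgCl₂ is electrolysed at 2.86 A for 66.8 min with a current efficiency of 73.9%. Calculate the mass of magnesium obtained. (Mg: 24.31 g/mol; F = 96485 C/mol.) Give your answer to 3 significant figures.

Q = 2.86 × 4008 = 11460 C
n(e⁻) = 11460 / 96485 = 0.1188 mol
Mg²⁺ + 2e⁻ → Mg, so theoretical m(Mg) = 0.05940 × 24.31 = 1.444 g
Actual mass = 73.9% × 1.444 = 1.07 g

1.07 g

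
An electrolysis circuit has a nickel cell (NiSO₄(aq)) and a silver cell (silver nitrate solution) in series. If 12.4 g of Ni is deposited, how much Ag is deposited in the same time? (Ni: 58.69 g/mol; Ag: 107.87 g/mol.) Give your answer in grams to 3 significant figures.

n(Ni) = 12.4 / 58.69 = 0.2113 mol
Ni²⁺ + 2e⁻ → Ni, so n(e⁻) = 2 × 0.2113 = 0.4226 mol
Same current for the same time ⇒ same n(e⁻) = 0.4226 mol in both cells.
Ag⁺ + e⁻ → Ag, so n(Ag) = 0.4226 mol
m(Ag) = 0.4226 × 107.87 = 45.6 g

45.6 g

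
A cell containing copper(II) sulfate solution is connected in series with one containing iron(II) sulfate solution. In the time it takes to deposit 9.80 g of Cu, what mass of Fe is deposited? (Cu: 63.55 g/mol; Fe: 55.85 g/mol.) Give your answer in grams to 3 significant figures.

n(Cu) = 9.80 / 63.55 = 0.1542 mol
Cu²⁺ + 2e⁻ → Cu, so n(e⁻) = 2 × 0.1542 = 0.3084 mol
The cells are in series, so the same charge (and hence the same n(e⁻) = 0.3084 mol) passes through both.
Fe²⁺ + 2e⁻ → Fe, so n(Fe) = 0.3084 / 2 = 0.1542 mol
m(Fe) = 0.1542 × 55.85 = 8.61 g

8.61 g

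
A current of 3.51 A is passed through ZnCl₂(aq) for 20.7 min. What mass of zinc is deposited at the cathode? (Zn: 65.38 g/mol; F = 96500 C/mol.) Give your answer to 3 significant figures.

1.48 g

Charge passed = 3.51 × 1242 = 4359 C
Moles of electrons = 4359 / 96500 = 0.04517 mol
Zn²⁺ + 2e⁻ → Zn, so n(Zn) = 0.04517 / 2 = 0.02259 mol
m = 0.02259 × 65.38 = 1.48 g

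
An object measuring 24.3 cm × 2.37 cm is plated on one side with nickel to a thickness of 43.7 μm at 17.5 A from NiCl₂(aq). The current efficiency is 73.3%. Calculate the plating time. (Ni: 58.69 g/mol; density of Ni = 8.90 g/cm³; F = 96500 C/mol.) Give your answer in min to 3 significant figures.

Plated area = 24.3 × 2.37 = 57.59 cm²
Volume = 57.59 × 43.7×10⁻⁴ cm = 0.2517 cm³
m(Ni) = 0.2517 × 8.90 = 2.240 g
n(Ni) = 2.240 / 58.69 = 0.03817 mol; n(e⁻) = 2 × 0.03817 = 0.07634 mol
Q = 0.07634 × 96500 / 0.733 = 10050 C
t = 10050 / 17.5 = 574.3 s = 9.57 min

9.57 min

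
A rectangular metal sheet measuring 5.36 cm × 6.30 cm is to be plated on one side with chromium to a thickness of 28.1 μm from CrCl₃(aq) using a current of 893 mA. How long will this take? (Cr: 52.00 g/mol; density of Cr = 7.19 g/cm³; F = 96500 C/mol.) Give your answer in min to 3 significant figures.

70.9 min

Plated area = 5.36 × 6.30 = 33.77 cm²
Volume = 33.77 × 28.1×10⁻⁴ cm = 0.09489 cm³
m(Cr) = 0.09489 × 7.19 = 0.6823 g
n(Cr) = 0.6823 / 52.00 = 0.01312 mol; n(e⁻) = 3 × 0.01312 = 0.03936 mol
Q = 0.03936 × 96500 = 3798 C
t = 3798 / 0.893 = 4253 s = 70.9 min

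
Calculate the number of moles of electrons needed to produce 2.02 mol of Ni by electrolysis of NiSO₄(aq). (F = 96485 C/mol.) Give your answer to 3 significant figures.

Ni²⁺ + 2e⁻ → Ni, so n(e⁻) = 2 × 2.02 = 4.040 mol

4.04 mol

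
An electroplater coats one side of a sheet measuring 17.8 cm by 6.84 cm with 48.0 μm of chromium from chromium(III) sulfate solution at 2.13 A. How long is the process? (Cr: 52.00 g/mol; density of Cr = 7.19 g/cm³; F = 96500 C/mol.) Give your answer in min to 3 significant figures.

Plated area = 17.8 × 6.84 = 121.8 cm²
Volume = 121.8 × 48.0×10⁻⁴ cm = 0.5846 cm³
m(Cr) = 0.5846 × 7.19 = 4.203 g
n(Cr) = 4.203 / 52.00 = 0.08083 mol; n(e⁻) = 3 × 0.08083 = 0.2425 mol
Q = 0.2425 × 96500 = 23400 C
t = 23400 / 2.13 = 10990 s = 183 min

183 min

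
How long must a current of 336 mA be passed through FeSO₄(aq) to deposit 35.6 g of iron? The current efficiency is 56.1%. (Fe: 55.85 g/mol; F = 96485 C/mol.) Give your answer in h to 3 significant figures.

181 h

n(Fe) = 35.6 / 55.85 = 0.6374 mol
Fe²⁺ + 2e⁻ → Fe, so n(e⁻) = 2 × 0.6374 = 1.275 mol
Q = 1.275 × 96485 / 0.561 = 2.193×10^5 C
t = Q / I = 2.193×10^5 / 0.336 = 6.527×10^5 s = 181 h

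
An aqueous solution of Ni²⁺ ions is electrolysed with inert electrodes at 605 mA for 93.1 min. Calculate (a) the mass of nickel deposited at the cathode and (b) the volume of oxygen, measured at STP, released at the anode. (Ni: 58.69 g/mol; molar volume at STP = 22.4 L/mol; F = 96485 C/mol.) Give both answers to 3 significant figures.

Q = 0.605 × 5586 = 3380 C; n(e⁻) = 3380 / 96485 = 0.03503 mol
Cathode: Ni²⁺ + 2e⁻ → Ni → n(Ni) = 0.03503/2 = 0.01752 mol → 1.03 g
Anode: 2H₂O → O₂ + 4H⁺ + 4e⁻ → n(O₂) = 0.03503/4 = 0.008758 mol → 0.196 L

1.03 g Ni; 0.196 L O₂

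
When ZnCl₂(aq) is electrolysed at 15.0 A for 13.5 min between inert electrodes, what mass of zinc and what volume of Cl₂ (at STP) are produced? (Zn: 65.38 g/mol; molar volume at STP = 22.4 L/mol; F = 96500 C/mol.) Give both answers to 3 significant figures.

Q = 15.0 × 810 = 12150 C; n(e⁻) = 12150 / 96500 = 0.1259 mol
Cathode: Zn²⁺ + 2e⁻ → Zn → n(Zn) = 0.1259/2 = 0.06295 mol → 4.12 g
Anode: 2Cl⁻ → Cl₂ + 2e⁻ → n(Cl₂) = 0.1259/2 = 0.06295 mol → 1.41 L

4.12 g Zn; 1.41 L Cl₂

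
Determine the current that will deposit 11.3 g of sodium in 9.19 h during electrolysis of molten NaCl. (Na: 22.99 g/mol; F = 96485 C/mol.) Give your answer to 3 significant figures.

1.43 A

n(Na) = 11.3 / 22.99 = 0.4915 mol
Na⁺ + e⁻ → Na, so n(e⁻) = 0.4915 mol
Q = 0.4915 × 96485 = 47420 C
I = Q / t = 47420 / 33084 s = 1.43 A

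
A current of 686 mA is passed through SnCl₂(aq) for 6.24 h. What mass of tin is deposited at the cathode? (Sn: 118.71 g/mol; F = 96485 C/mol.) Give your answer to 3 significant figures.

9.48 g

Q = 0.686 A × 22464 s = 15410 C
Moles of electrons = 15410 / 96485 = 0.1597 mol
Sn²⁺ + 2e⁻ → Sn, so n(Sn) = 0.1597 / 2 = 0.07985 mol
m = 0.07985 × 118.71 = 9.48 g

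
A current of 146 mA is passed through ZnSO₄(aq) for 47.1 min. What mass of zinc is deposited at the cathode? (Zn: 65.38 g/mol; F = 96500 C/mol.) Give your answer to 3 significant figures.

0.140 g

Q = 0.146 A × 2826 s = 412.6 C
Moles of electrons = 412.6 / 96500 = 0.004276 mol
Zn²⁺ + 2e⁻ → Zn, so n(Zn) = 0.004276 / 2 = 0.002138 mol
m = 0.002138 × 65.38 = 0.140 g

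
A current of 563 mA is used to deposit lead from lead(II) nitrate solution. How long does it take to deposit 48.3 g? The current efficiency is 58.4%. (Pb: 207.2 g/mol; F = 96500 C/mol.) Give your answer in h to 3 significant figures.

n(Pb) = 48.3 / 207.2 = 0.2331 mol
Pb²⁺ + 2e⁻ → Pb, so n(e⁻) = 2 × 0.2331 = 0.4662 mol
Q = 0.4662 × 96500 / 0.584 = 77030 C
t = Q / I = 77030 / 0.563 = 1.368×10^5 s = 38.0 h

38.0 h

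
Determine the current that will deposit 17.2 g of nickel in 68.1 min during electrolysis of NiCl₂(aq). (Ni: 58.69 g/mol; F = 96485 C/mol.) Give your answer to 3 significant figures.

13.8 A

n(Ni) = 17.2 / 58.69 = 0.2931 mol
Ni²⁺ + 2e⁻ → Ni, so n(e⁻) = 2 × 0.2931 = 0.5862 mol
Q = 0.5862 × 96485 = 56560 C
I = Q / t = 56560 / 4086 s = 13.8 A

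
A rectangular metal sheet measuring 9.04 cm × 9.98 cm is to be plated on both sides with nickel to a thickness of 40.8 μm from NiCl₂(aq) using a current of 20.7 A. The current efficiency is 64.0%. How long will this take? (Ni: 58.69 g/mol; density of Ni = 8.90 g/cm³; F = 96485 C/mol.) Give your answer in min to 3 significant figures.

Plated area = 2 × 9.04 × 9.98 = 180.4 cm²
Volume = 180.4 × 40.8×10⁻⁴ cm = 0.7360 cm³
m(Ni) = 0.7360 × 8.90 = 6.550 g
n(Ni) = 6.550 / 58.69 = 0.1116 mol; n(e⁻) = 2 × 0.1116 = 0.2232 mol
Q = 0.2232 × 96485 / 0.640 = 33650 C
t = 33650 / 20.7 = 1626 s = 27.1 min

27.1 min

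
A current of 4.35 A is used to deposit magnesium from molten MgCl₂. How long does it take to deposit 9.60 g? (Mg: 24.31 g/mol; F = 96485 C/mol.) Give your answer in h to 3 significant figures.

n(Mg) = 9.60 / 24.31 = 0.3949 mol
Mg²⁺ + 2e⁻ → Mg, so n(e⁻) = 2 × 0.3949 = 0.7898 mol
Q = 0.7898 × 96485 = 76200 C
t = Q / I = 76200 / 4.35 = 17520 s = 4.87 h

4.87 h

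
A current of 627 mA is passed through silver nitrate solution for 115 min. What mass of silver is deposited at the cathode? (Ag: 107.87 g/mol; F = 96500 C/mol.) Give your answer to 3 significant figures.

Charge passed = 0.627 × 6900 = 4326 C
Moles of electrons = 4326 / 96500 = 0.04483 mol
Ag⁺ + e⁻ → Ag, so n(Ag) = 0.04483 mol
m = 0.04483 × 107.87 = 4.84 g

4.84 g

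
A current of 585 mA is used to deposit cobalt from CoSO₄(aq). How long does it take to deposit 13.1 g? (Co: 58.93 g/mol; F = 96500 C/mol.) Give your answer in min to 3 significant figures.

1220 min

n(Co) = 13.1 / 58.93 = 0.2223 mol
Co²⁺ + 2e⁻ → Co, so n(e⁻) = 2 × 0.2223 = 0.4446 mol
Q = 0.4446 × 96500 = 42900 C
t = Q / I = 42900 / 0.585 = 73330 s = 1220 min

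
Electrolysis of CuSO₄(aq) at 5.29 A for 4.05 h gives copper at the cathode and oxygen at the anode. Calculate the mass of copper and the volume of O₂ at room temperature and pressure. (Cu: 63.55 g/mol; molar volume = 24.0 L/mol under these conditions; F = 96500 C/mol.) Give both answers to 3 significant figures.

25.4 g Cu; 4.80 L O₂

Q = 5.29 × 14580 = 77130 C; n(e⁻) = 77130 / 96500 = 0.7993 mol
Cathode: Cu²⁺ + 2e⁻ → Cu → n(Cu) = 0.7993/2 = 0.3997 mol → 25.4 g
Anode: 2H₂O → O₂ + 4H⁺ + 4e⁻ → n(O₂) = 0.7993/4 = 0.1998 mol → 4.80 L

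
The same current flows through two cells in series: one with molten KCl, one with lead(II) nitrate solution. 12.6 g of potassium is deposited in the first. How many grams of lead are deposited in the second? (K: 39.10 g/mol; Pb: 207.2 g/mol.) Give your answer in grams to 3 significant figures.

n(K) = 12.6 / 39.10 = 0.3223 mol
K⁺ + e⁻ → K, so n(e⁻) = 0.3223 mol
The cells are in series, so the same charge (and hence the same n(e⁻) = 0.3223 mol) passes through both.
Pb²⁺ + 2e⁻ → Pb, so n(Pb) = 0.3223 / 2 = 0.1612 mol
m(Pb) = 0.1612 × 207.2 = 33.4 g

33.4 g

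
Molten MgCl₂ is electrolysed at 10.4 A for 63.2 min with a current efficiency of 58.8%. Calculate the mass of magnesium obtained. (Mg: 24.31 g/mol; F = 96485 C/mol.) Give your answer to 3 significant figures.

Q = 10.4 × 3792 = 39440 C
n(e⁻) = 39440 / 96485 = 0.4088 mol
Mg²⁺ + 2e⁻ → Mg, so theoretical m(Mg) = 0.2044 × 24.31 = 4.969 g
Actual mass = 58.8% × 4.969 = 2.92 g

2.92 g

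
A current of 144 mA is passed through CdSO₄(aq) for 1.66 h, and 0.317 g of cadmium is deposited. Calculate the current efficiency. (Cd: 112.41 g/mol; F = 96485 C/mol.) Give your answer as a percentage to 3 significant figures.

63.2%

Q = 0.144 × 5976 = 860.5 C
n(e⁻) = 860.5 / 96485 = 0.008918 mol
Cd²⁺ + 2e⁻ → Cd, so theoretical n(Cd) = 0.004459 mol → 0.5012 g
Efficiency = 0.317 / 0.5012 = 0.6325 = 63.2%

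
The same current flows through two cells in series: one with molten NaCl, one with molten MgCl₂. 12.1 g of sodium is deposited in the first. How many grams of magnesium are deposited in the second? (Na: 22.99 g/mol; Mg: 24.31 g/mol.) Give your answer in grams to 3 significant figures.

n(Na) = 12.1 / 22.99 = 0.5263 mol
Na⁺ + e⁻ → Na, so n(e⁻) = 0.5263 mol
Same current for the same time ⇒ same n(e⁻) = 0.5263 mol in both cells.
Mg²⁺ + 2e⁻ → Mg, so n(Mg) = 0.5263 / 2 = 0.2632 mol
m(Mg) = 0.2632 × 24.31 = 6.40 g

6.40 g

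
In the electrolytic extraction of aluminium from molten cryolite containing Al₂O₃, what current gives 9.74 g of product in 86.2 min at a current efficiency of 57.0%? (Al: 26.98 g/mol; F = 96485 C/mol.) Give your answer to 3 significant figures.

n(Al) = 9.74 / 26.98 = 0.3610 mol
Al³⁺ + 3e⁻ → Al, so n(e⁻) = 3 × 0.3610 = 1.083 mol
Q = 1.083 × 96485 / 0.570 = 1.833×10^5 C
I = Q / t = 1.833×10^5 / 5172 s = 35.4 A

35.4 A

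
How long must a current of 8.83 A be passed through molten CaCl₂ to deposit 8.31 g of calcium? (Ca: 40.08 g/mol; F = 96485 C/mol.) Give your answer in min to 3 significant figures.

n(Ca) = 8.31 / 40.08 = 0.2073 mol
Ca²⁺ + 2e⁻ → Ca, so n(e⁻) = 2 × 0.2073 = 0.4146 mol
Q = 0.4146 × 96485 = 40000 C
t = Q / I = 40000 / 8.83 = 4530 s = 75.5 min

75.5 min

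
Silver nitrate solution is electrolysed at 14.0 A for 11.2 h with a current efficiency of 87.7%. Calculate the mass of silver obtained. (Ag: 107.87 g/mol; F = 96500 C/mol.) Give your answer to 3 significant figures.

553 g

Q = 14.0 × 40320 = 5.645×10^5 C
n(e⁻) = 5.645×10^5 / 96500 = 5.850 mol
Ag⁺ + e⁻ → Ag, so theoretical m(Ag) = 5.850 × 107.87 = 631.0 g
Actual mass = 87.7% × 631.0 = 553 g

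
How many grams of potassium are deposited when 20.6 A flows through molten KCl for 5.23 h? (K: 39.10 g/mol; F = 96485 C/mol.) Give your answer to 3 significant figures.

157 g

Charge passed = 20.6 × 18828 = 3.879×10^5 C
n(e⁻) = Q/F = 3.879×10^5/96485 = 4.020 mol
K⁺ + e⁻ → K, so n(K) = 4.020 mol
m = 4.020 × 39.10 = 157 g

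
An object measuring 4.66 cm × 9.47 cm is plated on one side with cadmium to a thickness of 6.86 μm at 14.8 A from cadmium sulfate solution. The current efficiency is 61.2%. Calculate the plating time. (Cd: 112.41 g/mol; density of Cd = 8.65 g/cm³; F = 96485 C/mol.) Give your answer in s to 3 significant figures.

Plated area = 4.66 × 9.47 = 44.13 cm²
Volume = 44.13 × 6.86×10⁻⁴ cm = 0.03027 cm³
m(Cd) = 0.03027 × 8.65 = 0.2618 g
n(Cd) = 0.2618 / 112.41 = 0.002329 mol; n(e⁻) = 2 × 0.002329 = 0.004658 mol
Q = 0.004658 × 96485 / 0.612 = 734.4 C
t = 734.4 / 14.8 = 49.62 s

49.6 s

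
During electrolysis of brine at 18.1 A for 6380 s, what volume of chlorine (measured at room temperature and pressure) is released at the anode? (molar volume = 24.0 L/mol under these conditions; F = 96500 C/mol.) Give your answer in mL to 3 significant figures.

Charge passed = 18.1 × 6380 = 1.155×10^5 C
n(e⁻) = Q/F = 1.155×10^5/96500 = 1.197 mol
2Cl⁻ → Cl₂ + 2e⁻, so n(Cl₂) = 1.197 / 2 = 0.5985 mol
V = 0.5985 × 24.0 = 14.36 L
= 14400 mL

14400 mL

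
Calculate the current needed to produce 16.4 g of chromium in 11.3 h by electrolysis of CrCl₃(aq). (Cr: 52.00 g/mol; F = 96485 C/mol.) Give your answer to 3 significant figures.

2.24 A

n(Cr) = 16.4 / 52.00 = 0.3154 mol
Cr³⁺ + 3e⁻ → Cr, so n(e⁻) = 3 × 0.3154 = 0.9462 mol
Q = 0.9462 × 96485 = 91290 C
I = Q / t = 91290 / 40680 s = 2.24 A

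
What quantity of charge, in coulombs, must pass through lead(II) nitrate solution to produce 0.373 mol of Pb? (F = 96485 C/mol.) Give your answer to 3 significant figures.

72000 C

Pb²⁺ + 2e⁻ → Pb, so n(e⁻) = 2 × 0.373 = 0.7460 mol
Q = 0.7460 × 96485 = 71980 C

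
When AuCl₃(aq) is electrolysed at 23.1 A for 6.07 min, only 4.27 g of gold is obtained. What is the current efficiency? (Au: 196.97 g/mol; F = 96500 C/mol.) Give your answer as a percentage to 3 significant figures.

Q = 23.1 × 364.2 = 8413 C
n(e⁻) = 8413 / 96500 = 0.08718 mol
Au³⁺ + 3e⁻ → Au, so theoretical n(Au) = 0.02906 mol → 5.724 g
Efficiency = 4.27 / 5.724 = 0.7460 = 74.6%

74.6%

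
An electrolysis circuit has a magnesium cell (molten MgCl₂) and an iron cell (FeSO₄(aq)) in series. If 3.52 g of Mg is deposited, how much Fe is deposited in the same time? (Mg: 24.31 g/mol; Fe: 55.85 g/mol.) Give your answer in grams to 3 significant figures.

8.09 g

n(Mg) = 3.52 / 24.31 = 0.1448 mol
Mg²⁺ + 2e⁻ → Mg, so n(e⁻) = 2 × 0.1448 = 0.2896 mol
In series, the same 0.2896 mol of electrons flows through the second cell.
Fe²⁺ + 2e⁻ → Fe, so n(Fe) = 0.2896 / 2 = 0.1448 mol
m(Fe) = 0.1448 × 55.85 = 8.09 g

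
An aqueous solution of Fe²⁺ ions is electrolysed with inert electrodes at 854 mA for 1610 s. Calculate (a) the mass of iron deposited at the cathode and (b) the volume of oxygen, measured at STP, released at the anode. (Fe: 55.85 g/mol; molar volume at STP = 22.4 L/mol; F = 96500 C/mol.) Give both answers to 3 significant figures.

Q = 0.854 × 1610 = 1375 C; n(e⁻) = 1375 / 96500 = 0.01425 mol
Cathode: Fe²⁺ + 2e⁻ → Fe → n(Fe) = 0.01425/2 = 0.007125 mol → 0.398 g
Anode: 2H₂O → O₂ + 4H⁺ + 4e⁻ → n(O₂) = 0.01425/4 = 0.003563 mol → 0.0798 L

0.398 g Fe; 0.0798 L O₂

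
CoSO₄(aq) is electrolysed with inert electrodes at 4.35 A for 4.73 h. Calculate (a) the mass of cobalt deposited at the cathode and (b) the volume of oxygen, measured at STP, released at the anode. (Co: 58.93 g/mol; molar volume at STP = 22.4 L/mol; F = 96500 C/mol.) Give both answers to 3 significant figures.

22.6 g Co; 4.30 L O₂

Q = 4.35 × 17028 = 74070 C; n(e⁻) = 74070 / 96500 = 0.7676 mol
Cathode: Co²⁺ + 2e⁻ → Co → n(Co) = 0.7676/2 = 0.3838 mol → 22.6 g
Anode: 2H₂O → O₂ + 4H⁺ + 4e⁻ → n(O₂) = 0.7676/4 = 0.1919 mol → 4.30 L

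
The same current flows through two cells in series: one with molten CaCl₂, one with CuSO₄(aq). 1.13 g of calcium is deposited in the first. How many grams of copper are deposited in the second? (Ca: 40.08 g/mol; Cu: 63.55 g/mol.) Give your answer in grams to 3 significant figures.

1.79 g

n(Ca) = 1.13 / 40.08 = 0.02819 mol
Ca²⁺ + 2e⁻ → Ca, so n(e⁻) = 2 × 0.02819 = 0.05638 mol
The cells are in series, so the same charge (and hence the same n(e⁻) = 0.05638 mol) passes through both.
Cu²⁺ + 2e⁻ → Cu, so n(Cu) = 0.05638 / 2 = 0.02819 mol
m(Cu) = 0.02819 × 63.55 = 1.79 g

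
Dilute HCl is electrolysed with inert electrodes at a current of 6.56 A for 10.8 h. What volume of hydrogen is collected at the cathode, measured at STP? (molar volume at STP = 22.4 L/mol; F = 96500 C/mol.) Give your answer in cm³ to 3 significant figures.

29600 cm³

Charge passed = 6.56 × 38880 = 2.551×10^5 C
n(e⁻) = 2.551×10^5 / 96500 = 2.644 mol
2H⁺ + 2e⁻ → H₂, so n(H₂) = 2.644 / 2 = 1.322 mol
V = 1.322 × 22.4 = 29.61 L
= 29600 cm³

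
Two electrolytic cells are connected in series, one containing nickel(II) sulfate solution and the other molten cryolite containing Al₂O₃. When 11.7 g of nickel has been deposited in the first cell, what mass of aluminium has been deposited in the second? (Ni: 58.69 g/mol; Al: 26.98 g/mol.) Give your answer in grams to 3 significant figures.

n(Ni) = 11.7 / 58.69 = 0.1994 mol
Ni²⁺ + 2e⁻ → Ni, so n(e⁻) = 2 × 0.1994 = 0.3988 mol
The cells are in series, so the same charge (and hence the same n(e⁻) = 0.3988 mol) passes through both.
Al³⁺ + 3e⁻ → Al, so n(Al) = 0.3988 / 3 = 0.1329 mol
m(Al) = 0.1329 × 26.98 = 3.59 g

3.59 g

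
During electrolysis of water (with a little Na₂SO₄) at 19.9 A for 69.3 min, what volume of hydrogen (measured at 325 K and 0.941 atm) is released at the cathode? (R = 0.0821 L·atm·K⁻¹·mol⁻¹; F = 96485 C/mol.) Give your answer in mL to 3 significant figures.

12200 mL

Q = 19.9 A × 4158 s = 82740 C
Moles of electrons = 82740 / 96485 = 0.8575 mol
2H⁺ + 2e⁻ → H₂, so n(H₂) = 0.8575 / 2 = 0.4288 mol
V = nRT/P = 0.4288 × 0.0821 × 325 / 0.941 = 12.16 L
= 12200 mL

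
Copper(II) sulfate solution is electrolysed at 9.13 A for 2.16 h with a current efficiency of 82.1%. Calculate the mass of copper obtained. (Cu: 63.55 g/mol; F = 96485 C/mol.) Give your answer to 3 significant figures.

Q = 9.13 × 7776 = 70990 C
n(e⁻) = 70990 / 96485 = 0.7358 mol
Cu²⁺ + 2e⁻ → Cu, so theoretical m(Cu) = 0.3679 × 63.55 = 23.38 g
Actual mass = 82.1% × 23.38 = 19.2 g

19.2 g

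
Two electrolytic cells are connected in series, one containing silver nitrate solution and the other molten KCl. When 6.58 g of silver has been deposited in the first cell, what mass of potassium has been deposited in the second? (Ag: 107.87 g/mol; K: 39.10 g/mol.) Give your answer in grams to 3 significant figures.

n(Ag) = 6.58 / 107.87 = 0.06100 mol
Ag⁺ + e⁻ → Ag, so n(e⁻) = 0.06100 mol
Same current for the same time ⇒ same n(e⁻) = 0.06100 mol in both cells.
K⁺ + e⁻ → K, so n(K) = 0.06100 mol
m(K) = 0.06100 × 39.10 = 2.39 g

2.39 g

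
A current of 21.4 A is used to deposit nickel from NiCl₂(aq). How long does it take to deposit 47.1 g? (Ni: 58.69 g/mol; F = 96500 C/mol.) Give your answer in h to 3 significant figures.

2.01 h

n(Ni) = 47.1 / 58.69 = 0.8025 mol
Ni²⁺ + 2e⁻ → Ni, so n(e⁻) = 2 × 0.8025 = 1.605 mol
Q = 1.605 × 96500 = 1.549×10^5 C
t = Q / I = 1.549×10^5 / 21.4 = 7238 s = 2.01 h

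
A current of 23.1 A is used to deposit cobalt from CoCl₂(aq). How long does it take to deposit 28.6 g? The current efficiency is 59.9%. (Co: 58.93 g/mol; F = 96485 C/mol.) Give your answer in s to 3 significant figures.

6770 s

n(Co) = 28.6 / 58.93 = 0.4853 mol
Co²⁺ + 2e⁻ → Co, so n(e⁻) = 2 × 0.4853 = 0.9706 mol
Q = 0.9706 × 96485 / 0.599 = 1.563×10^5 C
t = Q / I = 1.563×10^5 / 23.1 = 6766 s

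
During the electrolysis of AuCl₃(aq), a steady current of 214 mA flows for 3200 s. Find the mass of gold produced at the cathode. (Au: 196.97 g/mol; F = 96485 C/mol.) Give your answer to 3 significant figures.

Charge passed = 0.214 × 3200 = 684.8 C
Moles of electrons = 684.8 / 96485 = 0.007097 mol
Au³⁺ + 3e⁻ → Au, so n(Au) = 0.007097 / 3 = 0.002366 mol
m = 0.002366 × 196.97 = 0.466 g

0.466 g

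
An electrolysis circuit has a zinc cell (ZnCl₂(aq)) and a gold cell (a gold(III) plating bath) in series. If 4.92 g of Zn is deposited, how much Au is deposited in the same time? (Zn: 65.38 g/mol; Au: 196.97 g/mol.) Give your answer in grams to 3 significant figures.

9.88 g

n(Zn) = 4.92 / 65.38 = 0.07525 mol
Zn²⁺ + 2e⁻ → Zn, so n(e⁻) = 2 × 0.07525 = 0.1505 mol
In series, the same 0.1505 mol of electrons flows through the second cell.
Au³⁺ + 3e⁻ → Au, so n(Au) = 0.1505 / 3 = 0.05017 mol
m(Au) = 0.05017 × 196.97 = 9.88 g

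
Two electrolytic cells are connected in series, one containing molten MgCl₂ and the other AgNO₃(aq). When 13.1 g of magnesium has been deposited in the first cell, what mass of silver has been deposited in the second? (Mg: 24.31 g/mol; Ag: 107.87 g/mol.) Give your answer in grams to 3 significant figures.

n(Mg) = 13.1 / 24.31 = 0.5389 mol
Mg²⁺ + 2e⁻ → Mg, so n(e⁻) = 2 × 0.5389 = 1.078 mol
The cells are in series, so the same charge (and hence the same n(e⁻) = 1.078 mol) passes through both.
Ag⁺ + e⁻ → Ag, so n(Ag) = 1.078 mol
m(Ag) = 1.078 × 107.87 = 116 g

116 g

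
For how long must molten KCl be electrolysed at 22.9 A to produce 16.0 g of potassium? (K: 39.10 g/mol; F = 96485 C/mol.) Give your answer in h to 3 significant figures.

n(K) = 16.0 / 39.10 = 0.4092 mol
K⁺ + e⁻ → K, so n(e⁻) = 0.4092 mol
Q = 0.4092 × 96485 = 39480 C
t = Q / I = 39480 / 22.9 = 1724 s = 0.479 h

0.479 h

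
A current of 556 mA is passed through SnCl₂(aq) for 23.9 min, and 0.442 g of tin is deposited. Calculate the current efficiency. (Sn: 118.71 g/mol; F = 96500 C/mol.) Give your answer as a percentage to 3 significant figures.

Q = 0.556 × 1434 = 797.3 C
n(e⁻) = 797.3 / 96500 = 0.008262 mol
Sn²⁺ + 2e⁻ → Sn, so theoretical n(Sn) = 0.004131 mol → 0.4904 g
Efficiency = 0.442 / 0.4904 = 0.9013 = 90.1%

90.1%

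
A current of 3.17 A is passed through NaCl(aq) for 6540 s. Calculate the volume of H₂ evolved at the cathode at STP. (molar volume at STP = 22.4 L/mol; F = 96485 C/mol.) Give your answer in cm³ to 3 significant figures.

Q = 3.17 A × 6540 s = 20730 C
n(e⁻) = Q/F = 20730/96485 = 0.2149 mol
2H⁺ + 2e⁻ → H₂, so n(H₂) = 0.2149 / 2 = 0.1075 mol
V = 0.1075 × 22.4 = 2.408 L
= 2410 cm³

2410 cm³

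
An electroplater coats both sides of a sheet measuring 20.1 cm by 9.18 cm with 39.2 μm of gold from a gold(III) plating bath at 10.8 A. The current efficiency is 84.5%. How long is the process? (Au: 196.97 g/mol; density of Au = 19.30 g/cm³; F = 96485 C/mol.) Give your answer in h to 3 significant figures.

1.25 h

Plated area = 2 × 20.1 × 9.18 = 369.0 cm²
Volume = 369.0 × 39.2×10⁻⁴ cm = 1.446 cm³
m(Au) = 1.446 × 19.30 = 27.91 g
n(Au) = 27.91 / 196.97 = 0.1417 mol; n(e⁻) = 3 × 0.1417 = 0.4251 mol
Q = 0.4251 × 96485 / 0.845 = 48540 C
t = 48540 / 10.8 = 4494 s = 1.25 h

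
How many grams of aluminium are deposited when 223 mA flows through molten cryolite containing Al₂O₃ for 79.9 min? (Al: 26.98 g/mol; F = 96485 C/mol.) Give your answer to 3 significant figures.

0.0996 g

Q = It = 0.223 × 4794 = 1069 C
Moles of electrons = 1069 / 96485 = 0.01108 mol
Al³⁺ + 3e⁻ → Al, so n(Al) = 0.01108 / 3 = 0.003693 mol
m = 0.003693 × 26.98 = 0.0996 g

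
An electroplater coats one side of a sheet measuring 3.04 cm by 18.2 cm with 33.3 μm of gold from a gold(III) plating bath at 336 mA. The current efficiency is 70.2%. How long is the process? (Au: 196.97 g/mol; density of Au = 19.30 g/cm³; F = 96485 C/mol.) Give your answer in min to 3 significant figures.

Plated area = 3.04 × 18.2 = 55.33 cm²
Volume = 55.33 × 33.3×10⁻⁴ cm = 0.1842 cm³
m(Au) = 0.1842 × 19.30 = 3.555 g
n(Au) = 3.555 / 196.97 = 0.01805 mol; n(e⁻) = 3 × 0.01805 = 0.05415 mol
Q = 0.05415 × 96485 / 0.702 = 7443 C
t = 7443 / 0.336 = 22150 s = 369 min

369 min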